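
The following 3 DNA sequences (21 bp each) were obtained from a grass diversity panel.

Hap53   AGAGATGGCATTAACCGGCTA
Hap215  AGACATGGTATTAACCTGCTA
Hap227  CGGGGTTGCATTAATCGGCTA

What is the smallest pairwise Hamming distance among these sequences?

Pairwise Hamming distances:
  Hap53 vs Hap215: 3
  Hap53 vs Hap227: 5
  Hap215 vs Hap227: 8
The smallest is 3, between Hap53 and Hap215.

3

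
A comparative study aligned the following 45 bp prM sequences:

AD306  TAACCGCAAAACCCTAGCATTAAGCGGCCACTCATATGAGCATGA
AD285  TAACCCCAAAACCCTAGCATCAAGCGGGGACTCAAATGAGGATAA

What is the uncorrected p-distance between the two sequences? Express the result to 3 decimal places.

0.156

The sequences differ at positions 6 (G/C), 21 (T/C), 28 (C/G), 29 (C/G), 35 (T/A), 41 (C/G), 44 (G/A).
There are 7 differences over 45 sites, so p = 7/45 = 0.156.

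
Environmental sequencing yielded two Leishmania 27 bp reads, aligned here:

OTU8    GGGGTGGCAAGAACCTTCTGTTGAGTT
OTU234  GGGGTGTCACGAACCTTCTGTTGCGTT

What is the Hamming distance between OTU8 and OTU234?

3

Mismatches occur at site 7 (G↔T), site 10 (A↔C), site 24 (A↔C).
That gives 3 mismatches out of 27 aligned sites, so the Hamming distance is 3.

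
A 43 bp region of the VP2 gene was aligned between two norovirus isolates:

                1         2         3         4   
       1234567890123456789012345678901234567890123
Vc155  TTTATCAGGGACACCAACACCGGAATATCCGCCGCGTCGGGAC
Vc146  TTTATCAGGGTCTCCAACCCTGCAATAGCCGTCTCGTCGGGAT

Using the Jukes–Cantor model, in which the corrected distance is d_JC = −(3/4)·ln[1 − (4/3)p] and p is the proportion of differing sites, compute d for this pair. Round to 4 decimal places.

Differing sites — 11:A/T; 13:A/T; 19:A/C; 21:C/T; 23:G/C; 28:T/G; 32:C/T; 34:G/T; 43:C/T.
p = 9/43 = 0.209302.
d = −0.75 · ln(1 − (4/3)·0.209302) = −0.75 · ln(0.720931) = −0.75 · (-0.327212) = 0.2454.

0.2454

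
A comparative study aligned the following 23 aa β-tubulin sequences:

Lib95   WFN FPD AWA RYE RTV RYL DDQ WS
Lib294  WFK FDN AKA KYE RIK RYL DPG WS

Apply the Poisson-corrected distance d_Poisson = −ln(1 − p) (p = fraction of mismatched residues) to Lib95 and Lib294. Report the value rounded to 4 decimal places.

0.4964

The sequences differ at positions 3 (N/K), 5 (P/D), 6 (D/N), 8 (W/K), 10 (R/K), 14 (T/I), 15 (V/K), 20 (D/P), 21 (Q/G).
p = 9/23 = 0.391304.
d = −ln(1 − 0.391304) = −ln(0.608696) = 0.4964.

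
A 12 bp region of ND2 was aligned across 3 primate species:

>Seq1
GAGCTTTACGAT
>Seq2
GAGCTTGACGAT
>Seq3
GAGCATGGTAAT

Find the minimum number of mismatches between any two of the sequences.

Pairwise Hamming distances:
  Seq1 vs Seq2: 1
  Seq1 vs Seq3: 5
  Seq2 vs Seq3: 4
The smallest is 1, between Seq1 and Seq2.

1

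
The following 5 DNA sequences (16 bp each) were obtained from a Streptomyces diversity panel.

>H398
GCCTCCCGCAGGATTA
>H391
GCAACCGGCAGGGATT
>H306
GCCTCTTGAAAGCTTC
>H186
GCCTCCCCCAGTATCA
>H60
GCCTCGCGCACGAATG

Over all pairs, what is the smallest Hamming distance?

3

Pairwise Hamming distances:
  H398 vs H391: 6
  H398 vs H306: 6
  H398 vs H186: 3
  H398 vs H60: 4
  H391 vs H306: 9
  H391 vs H186: 9
  H391 vs H60: 7
  H306 vs H186: 9
  H306 vs H60: 7
  H186 vs H60: 7
The smallest is 3, between H398 and H186.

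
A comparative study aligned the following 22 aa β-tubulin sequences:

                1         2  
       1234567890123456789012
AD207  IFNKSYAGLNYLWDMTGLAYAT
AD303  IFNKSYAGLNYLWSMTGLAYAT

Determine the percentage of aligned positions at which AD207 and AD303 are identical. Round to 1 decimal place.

Differing sites — 14:D/S.
21 of the 22 sites match, so the percent identity is 21/22 × 100 = 95.5%.

95.5%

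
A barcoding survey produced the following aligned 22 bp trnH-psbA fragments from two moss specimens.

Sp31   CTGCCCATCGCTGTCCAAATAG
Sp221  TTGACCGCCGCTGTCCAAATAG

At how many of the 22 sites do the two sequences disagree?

Differing sites — 1:C/T; 4:C/A; 7:A/G; 8:T/C.
That gives 4 mismatches out of 22 aligned sites, so the Hamming distance is 4.

4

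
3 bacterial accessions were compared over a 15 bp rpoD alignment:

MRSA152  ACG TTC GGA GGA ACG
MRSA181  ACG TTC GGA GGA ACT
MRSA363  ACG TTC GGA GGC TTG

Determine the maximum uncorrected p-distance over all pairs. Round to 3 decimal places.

Pairwise Hamming distances:
  MRSA152 vs MRSA181: 1
  MRSA152 vs MRSA363: 3
  MRSA181 vs MRSA363: 4
The largest is 4 mismatches, between MRSA181 and MRSA363; p = 4/15 = 0.267.

0.267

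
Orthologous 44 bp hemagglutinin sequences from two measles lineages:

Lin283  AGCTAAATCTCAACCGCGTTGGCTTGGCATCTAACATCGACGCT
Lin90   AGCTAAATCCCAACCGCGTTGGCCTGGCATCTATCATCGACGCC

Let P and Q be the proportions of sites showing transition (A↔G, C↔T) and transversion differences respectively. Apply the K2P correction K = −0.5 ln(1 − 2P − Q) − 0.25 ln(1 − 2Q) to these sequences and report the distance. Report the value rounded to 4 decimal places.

0.0983

Differing sites — 10:T/C (Ti); 24:T/C (Ti); 34:A/T (Tv); 44:T/C (Ti).
Of the 4 differences, 3 transitions and 1 transversion over 44 sites: P = 3/44 = 0.068182, Q = 1/44 = 0.022727.
d = −0.5·ln(0.840909) − 0.25·ln(0.954546) = −0.5·(-0.173272) − 0.25·(-0.046519) = 0.0983.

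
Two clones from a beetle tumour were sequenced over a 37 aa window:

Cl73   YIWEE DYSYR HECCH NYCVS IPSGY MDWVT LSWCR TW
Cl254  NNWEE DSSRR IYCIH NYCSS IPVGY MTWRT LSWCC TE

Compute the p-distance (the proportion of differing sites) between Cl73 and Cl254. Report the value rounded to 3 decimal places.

Mismatches occur at site 1 (Y↔N), site 2 (I↔N), site 7 (Y↔S), site 9 (Y↔R), site 11 (H↔I), site 12 (E↔Y), site 14 (C↔I), site 19 (V↔S), site 23 (S↔V), site 27 (D↔T), site 29 (V↔R), site 35 (R↔C), site 37 (W↔E).
There are 13 differences over 37 sites, so p = 13/37 = 0.351.

0.351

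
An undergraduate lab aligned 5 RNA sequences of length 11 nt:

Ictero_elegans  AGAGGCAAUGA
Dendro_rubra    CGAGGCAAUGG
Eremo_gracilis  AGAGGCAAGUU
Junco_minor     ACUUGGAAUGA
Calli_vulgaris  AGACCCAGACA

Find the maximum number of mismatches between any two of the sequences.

Pairwise Hamming distances:
  Ictero_elegans vs Dendro_rubra: 2
  Ictero_elegans vs Eremo_gracilis: 3
  Ictero_elegans vs Junco_minor: 4
  Ictero_elegans vs Calli_vulgaris: 5
  Dendro_rubra vs Eremo_gracilis: 4
  Dendro_rubra vs Junco_minor: 6
  Dendro_rubra vs Calli_vulgaris: 7
  Eremo_gracilis vs Junco_minor: 7
  Eremo_gracilis vs Calli_vulgaris: 6
  Junco_minor vs Calli_vulgaris: 8
The largest is 8, between Junco_minor and Calli_vulgaris.

8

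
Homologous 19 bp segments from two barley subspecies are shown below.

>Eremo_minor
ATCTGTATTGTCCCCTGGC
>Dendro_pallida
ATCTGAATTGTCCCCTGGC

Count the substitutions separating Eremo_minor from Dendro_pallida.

The sequences differ at position 6 (T/A).
That gives 1 mismatch out of 19 aligned sites, so the Hamming distance is 1.

1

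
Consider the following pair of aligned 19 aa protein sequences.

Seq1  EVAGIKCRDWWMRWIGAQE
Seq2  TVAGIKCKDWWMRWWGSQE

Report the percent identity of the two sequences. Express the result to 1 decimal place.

Differing sites — 1:E/T; 8:R/K; 15:I/W; 17:A/S.
15 of the 19 sites match, so the percent identity is 15/19 × 100 = 78.9%.

78.9%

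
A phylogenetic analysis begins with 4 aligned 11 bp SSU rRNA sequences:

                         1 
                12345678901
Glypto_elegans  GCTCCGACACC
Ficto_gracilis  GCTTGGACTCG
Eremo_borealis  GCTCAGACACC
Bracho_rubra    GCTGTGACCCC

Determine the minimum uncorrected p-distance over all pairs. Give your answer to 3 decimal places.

0.091

Pairwise Hamming distances:
  Glypto_elegans vs Ficto_gracilis: 4
  Glypto_elegans vs Eremo_borealis: 1
  Glypto_elegans vs Bracho_rubra: 3
  Ficto_gracilis vs Eremo_borealis: 4
  Ficto_gracilis vs Bracho_rubra: 4
  Eremo_borealis vs Bracho_rubra: 3
The smallest is 1 mismatch, between Glypto_elegans and Eremo_borealis; p = 1/11 = 0.091.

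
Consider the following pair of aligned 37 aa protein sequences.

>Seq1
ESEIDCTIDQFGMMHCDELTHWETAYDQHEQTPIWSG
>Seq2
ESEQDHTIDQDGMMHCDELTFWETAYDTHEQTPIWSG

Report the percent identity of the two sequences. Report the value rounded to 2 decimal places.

Mismatches occur at site 4 (I→Q), site 6 (C→H), site 11 (F→D), site 21 (H→F), site 28 (Q→T).
32 of the 37 sites match, so the percent identity is 32/37 × 100 = 86.49%.

86.49%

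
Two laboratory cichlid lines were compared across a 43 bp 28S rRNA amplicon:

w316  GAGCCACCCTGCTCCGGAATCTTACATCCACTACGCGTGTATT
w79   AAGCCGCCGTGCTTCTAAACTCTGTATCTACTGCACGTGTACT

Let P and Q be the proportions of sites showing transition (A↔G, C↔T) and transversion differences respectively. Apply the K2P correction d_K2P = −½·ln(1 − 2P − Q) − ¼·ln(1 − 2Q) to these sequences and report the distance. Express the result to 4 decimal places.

Differing sites — 1:G/A (Ti); 6:A/G (Ti); 9:C/G (Tv); 14:C/T (Ti); 16:G/T (Tv); 17:G/A (Ti); 20:T/C (Ti); 21:C/T (Ti); 22:T/C (Ti); 24:A/G (Ti); 25:C/T (Ti); 29:C/T (Ti); 33:A/G (Ti); 35:G/A (Ti); 42:T/C (Ti).
Of the 15 differences, 13 transitions and 2 transversions over 43 sites: P = 13/43 = 0.302326, Q = 2/43 = 0.046512.
d = −0.5·ln(0.348836) − 0.25·ln(0.906976) = −0.5·(-1.053153) − 0.25·(-0.097639) = 0.5510.

0.5510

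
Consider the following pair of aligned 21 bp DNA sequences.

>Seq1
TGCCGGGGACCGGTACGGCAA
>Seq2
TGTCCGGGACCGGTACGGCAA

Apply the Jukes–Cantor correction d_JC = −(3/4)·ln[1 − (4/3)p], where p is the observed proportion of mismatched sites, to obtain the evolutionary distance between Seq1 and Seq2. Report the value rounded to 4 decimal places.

Mismatches occur at site 3 (C→T), site 5 (G→C).
p = 2/21 = 0.095238.
d = −0.75 · ln(1 − (4/3)·0.095238) = −0.75 · ln(0.873016) = −0.75 · (-0.135801) = 0.1019.

0.1019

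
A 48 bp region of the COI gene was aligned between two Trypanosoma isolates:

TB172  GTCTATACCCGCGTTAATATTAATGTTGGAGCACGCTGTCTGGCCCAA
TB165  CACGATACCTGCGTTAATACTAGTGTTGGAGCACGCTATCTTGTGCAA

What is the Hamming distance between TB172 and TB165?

Differing sites — 1:G/C; 2:T/A; 4:T/G; 10:C/T; 20:T/C; 23:A/G; 38:G/A; 42:G/T; 44:C/T; 45:C/G.
That gives 10 mismatches out of 48 aligned sites, so the Hamming distance is 10.

10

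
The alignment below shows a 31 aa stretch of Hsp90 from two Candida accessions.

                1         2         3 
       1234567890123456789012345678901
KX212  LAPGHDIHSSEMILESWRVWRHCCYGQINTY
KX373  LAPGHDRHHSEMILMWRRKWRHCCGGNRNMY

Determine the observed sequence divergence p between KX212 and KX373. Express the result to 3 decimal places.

Mismatches occur at site 7 (I/R), site 9 (S/H), site 15 (E/M), site 16 (S/W), site 17 (W/R), site 19 (V/K), site 25 (Y/G), site 27 (Q/N), site 28 (I/R), site 30 (T/M).
There are 10 differences over 31 sites, so p = 10/31 = 0.323.

0.323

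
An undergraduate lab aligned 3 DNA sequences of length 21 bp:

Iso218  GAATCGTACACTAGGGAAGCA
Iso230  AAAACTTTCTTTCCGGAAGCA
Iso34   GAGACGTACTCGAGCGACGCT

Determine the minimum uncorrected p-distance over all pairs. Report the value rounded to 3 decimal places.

0.333

Pairwise Hamming distances:
  Iso218 vs Iso230: 8
  Iso218 vs Iso34: 7
  Iso230 vs Iso34: 11
The smallest is 7 mismatches, between Iso218 and Iso34; p = 7/21 = 0.333.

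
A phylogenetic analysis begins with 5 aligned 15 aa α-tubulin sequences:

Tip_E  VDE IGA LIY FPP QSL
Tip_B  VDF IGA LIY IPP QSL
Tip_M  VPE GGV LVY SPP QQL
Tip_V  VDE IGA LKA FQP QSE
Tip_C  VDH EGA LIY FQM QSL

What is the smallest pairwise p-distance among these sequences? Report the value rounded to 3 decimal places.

Pairwise Hamming distances:
  Tip_E vs Tip_B: 2
  Tip_E vs Tip_M: 6
  Tip_E vs Tip_V: 4
  Tip_E vs Tip_C: 4
  Tip_B vs Tip_M: 7
  Tip_B vs Tip_V: 6
  Tip_B vs Tip_C: 5
  Tip_M vs Tip_V: 9
  Tip_M vs Tip_C: 9
  Tip_V vs Tip_C: 6
The smallest is 2 mismatches, between Tip_E and Tip_B; p = 2/15 = 0.133.

0.133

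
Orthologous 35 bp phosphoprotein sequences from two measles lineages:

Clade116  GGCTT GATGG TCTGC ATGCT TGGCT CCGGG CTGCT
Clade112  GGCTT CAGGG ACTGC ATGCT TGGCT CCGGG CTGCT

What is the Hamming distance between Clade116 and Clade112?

Mismatches occur at site 6 (G→C), site 8 (T→G), site 11 (T→A).
That gives 3 mismatches out of 35 aligned sites, so the Hamming distance is 3.

3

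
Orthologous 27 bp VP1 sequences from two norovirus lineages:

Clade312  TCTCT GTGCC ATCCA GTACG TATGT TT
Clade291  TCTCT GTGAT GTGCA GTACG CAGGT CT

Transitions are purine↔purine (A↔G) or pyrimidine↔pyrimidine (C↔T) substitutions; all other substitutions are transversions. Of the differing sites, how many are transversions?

The sequences differ at positions 9 (C/A, transversion), 10 (C/T, transition), 11 (A/G, transition), 13 (C/G, transversion), 21 (T/C, transition), 23 (T/G, transversion), 26 (T/C, transition).
Of the 7 differences, 4 transitions and 3 transversions, so the answer is 3.

3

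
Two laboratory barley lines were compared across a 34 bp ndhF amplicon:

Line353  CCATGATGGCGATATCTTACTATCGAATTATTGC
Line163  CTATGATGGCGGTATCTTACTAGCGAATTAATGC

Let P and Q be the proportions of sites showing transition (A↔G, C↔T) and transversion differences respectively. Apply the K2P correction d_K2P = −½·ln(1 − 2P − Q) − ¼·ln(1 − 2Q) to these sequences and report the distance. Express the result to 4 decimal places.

0.1284

Mismatches occur at site 2 (C→T, transition), site 12 (A→G, transition), site 23 (T→G, transversion), site 31 (T→A, transversion).
Of the 4 differences, 2 transitions and 2 transversions over 34 sites: P = 2/34 = 0.058824, Q = 2/34 = 0.058824.
d = −0.5·ln(0.823528) − 0.25·ln(0.882352) = −0.5·(-0.194158) − 0.25·(-0.125164) = 0.1284.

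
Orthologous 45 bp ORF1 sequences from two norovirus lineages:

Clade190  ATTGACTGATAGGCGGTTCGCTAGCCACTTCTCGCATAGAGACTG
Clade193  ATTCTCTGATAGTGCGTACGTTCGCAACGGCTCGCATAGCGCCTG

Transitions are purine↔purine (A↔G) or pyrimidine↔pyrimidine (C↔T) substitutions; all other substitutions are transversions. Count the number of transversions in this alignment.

12

Differing sites — 4:G/C (Tv); 5:A/T (Tv); 13:G/T (Tv); 14:C/G (Tv); 15:G/C (Tv); 18:T/A (Tv); 21:C/T (Ti); 23:A/C (Tv); 26:C/A (Tv); 29:T/G (Tv); 30:T/G (Tv); 40:A/C (Tv); 42:A/C (Tv).
Of the 13 differences, 1 transition and 12 transversions, so the answer is 12.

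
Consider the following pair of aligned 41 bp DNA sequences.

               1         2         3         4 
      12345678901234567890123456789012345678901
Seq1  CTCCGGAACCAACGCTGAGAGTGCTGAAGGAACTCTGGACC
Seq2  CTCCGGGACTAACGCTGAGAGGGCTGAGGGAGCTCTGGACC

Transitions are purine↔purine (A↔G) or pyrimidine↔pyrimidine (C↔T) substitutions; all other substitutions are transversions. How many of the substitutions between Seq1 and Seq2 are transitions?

The sequences differ at positions 7 (A/G, transition), 10 (C/T, transition), 22 (T/G, transversion), 28 (A/G, transition), 32 (A/G, transition).
Of the 5 differences, 4 transitions and 1 transversion, so the answer is 4.

4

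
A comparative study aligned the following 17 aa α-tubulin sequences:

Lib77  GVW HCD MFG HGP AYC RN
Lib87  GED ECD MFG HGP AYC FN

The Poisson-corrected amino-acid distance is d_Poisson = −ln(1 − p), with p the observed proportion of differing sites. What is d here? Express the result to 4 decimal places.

Differing sites — 2:V/E; 3:W/D; 4:H/E; 16:R/F.
p = 4/17 = 0.235294.
d = −ln(1 − 0.235294) = −ln(0.764706) = 0.2683.

0.2683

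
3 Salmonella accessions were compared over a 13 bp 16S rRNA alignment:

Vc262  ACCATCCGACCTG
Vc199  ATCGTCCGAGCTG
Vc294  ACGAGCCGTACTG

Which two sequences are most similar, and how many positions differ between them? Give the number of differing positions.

Pairwise Hamming distances:
  Vc262 vs Vc199: 3
  Vc262 vs Vc294: 4
  Vc199 vs Vc294: 6
The smallest is 3, between Vc262 and Vc199.

3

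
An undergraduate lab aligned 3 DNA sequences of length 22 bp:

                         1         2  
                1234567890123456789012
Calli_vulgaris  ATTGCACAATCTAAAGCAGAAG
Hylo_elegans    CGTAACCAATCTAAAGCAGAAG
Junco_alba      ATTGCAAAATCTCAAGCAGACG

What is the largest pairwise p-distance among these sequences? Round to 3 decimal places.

0.364

Pairwise Hamming distances:
  Calli_vulgaris vs Hylo_elegans: 5
  Calli_vulgaris vs Junco_alba: 3
  Hylo_elegans vs Junco_alba: 8
The largest is 8 mismatches, between Hylo_elegans and Junco_alba; p = 8/22 = 0.364.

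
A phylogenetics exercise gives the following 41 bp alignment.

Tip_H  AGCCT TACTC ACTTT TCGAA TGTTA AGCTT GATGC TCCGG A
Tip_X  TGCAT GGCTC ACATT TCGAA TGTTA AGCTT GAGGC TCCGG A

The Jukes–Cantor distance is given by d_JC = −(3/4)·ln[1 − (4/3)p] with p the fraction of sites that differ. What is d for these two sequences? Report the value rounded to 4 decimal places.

Differing sites — 1:A/T; 4:C/A; 6:T/G; 7:A/G; 13:T/A; 33:T/G.
p = 6/41 = 0.146341.
d = −0.75 · ln(1 − (4/3)·0.146341) = −0.75 · ln(0.804879) = −0.75 · (-0.217063) = 0.1628.

0.1628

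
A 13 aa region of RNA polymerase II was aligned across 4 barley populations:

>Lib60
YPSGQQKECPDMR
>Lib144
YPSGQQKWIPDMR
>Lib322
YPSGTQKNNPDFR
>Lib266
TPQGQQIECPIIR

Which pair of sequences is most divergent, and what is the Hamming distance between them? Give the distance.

Pairwise Hamming distances:
  Lib60 vs Lib144: 2
  Lib60 vs Lib322: 4
  Lib60 vs Lib266: 5
  Lib144 vs Lib322: 4
  Lib144 vs Lib266: 7
  Lib322 vs Lib266: 8
The largest is 8, between Lib322 and Lib266.

8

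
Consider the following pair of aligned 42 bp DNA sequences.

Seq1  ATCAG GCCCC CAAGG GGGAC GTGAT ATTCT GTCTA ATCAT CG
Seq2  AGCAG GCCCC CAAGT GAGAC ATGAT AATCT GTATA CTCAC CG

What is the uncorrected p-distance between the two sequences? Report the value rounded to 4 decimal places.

0.1905

Mismatches occur at site 2 (T/G), site 15 (G/T), site 17 (G/A), site 21 (G/A), site 27 (T/A), site 33 (C/A), site 36 (A/C), site 40 (T/C).
There are 8 differences over 42 sites, so p = 8/42 = 0.1905.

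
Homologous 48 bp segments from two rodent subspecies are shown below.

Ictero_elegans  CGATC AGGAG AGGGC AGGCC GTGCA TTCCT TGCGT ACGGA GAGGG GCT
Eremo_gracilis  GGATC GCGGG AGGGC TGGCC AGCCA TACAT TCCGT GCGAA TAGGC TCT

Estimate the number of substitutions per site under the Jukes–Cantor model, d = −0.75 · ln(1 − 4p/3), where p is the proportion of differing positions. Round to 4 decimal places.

0.4408

Differing sites — 1:C/G; 6:A/G; 7:G/C; 9:A/G; 16:A/T; 21:G/A; 22:T/G; 23:G/C; 27:T/A; 29:C/A; 32:G/C; 36:A/G; 39:G/A; 41:G/T; 45:G/C; 46:G/T.
p = 16/48 = 0.333333.
d = −0.75 · ln(1 − (4/3)·0.333333) = −0.75 · ln(0.555556) = −0.75 · (-0.587786) = 0.4408.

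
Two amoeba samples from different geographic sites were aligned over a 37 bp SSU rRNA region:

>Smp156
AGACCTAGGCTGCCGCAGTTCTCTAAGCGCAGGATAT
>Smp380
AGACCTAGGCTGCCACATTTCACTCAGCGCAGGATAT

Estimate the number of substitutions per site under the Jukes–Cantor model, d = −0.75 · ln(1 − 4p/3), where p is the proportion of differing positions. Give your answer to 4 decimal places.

0.1167

The sequences differ at positions 15 (G/A), 18 (G/T), 22 (T/A), 25 (A/C).
p = 4/37 = 0.108108.
d = −0.75 · ln(1 − (4/3)·0.108108) = −0.75 · ln(0.855856) = −0.75 · (-0.155653) = 0.1167.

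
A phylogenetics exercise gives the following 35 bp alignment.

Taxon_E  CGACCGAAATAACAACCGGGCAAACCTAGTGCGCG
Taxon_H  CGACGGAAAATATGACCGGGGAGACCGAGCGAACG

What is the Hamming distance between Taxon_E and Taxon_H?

11

Differing sites — 5:C/G; 10:T/A; 11:A/T; 13:C/T; 14:A/G; 21:C/G; 23:A/G; 27:T/G; 30:T/C; 32:C/A; 33:G/A.
That gives 11 mismatches out of 35 aligned sites, so the Hamming distance is 11.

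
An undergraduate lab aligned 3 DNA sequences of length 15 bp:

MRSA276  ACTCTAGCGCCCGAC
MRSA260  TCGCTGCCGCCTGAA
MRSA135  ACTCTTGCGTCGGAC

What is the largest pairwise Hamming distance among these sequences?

Pairwise Hamming distances:
  MRSA276 vs MRSA260: 6
  MRSA276 vs MRSA135: 3
  MRSA260 vs MRSA135: 7
The largest is 7, between MRSA260 and MRSA135.

7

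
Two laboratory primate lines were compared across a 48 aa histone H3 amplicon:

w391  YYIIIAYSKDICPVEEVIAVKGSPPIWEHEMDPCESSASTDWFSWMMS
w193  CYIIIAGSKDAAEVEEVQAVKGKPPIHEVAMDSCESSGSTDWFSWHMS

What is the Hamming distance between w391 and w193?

Differing sites — 1:Y/C; 7:Y/G; 11:I/A; 12:C/A; 13:P/E; 18:I/Q; 23:S/K; 27:W/H; 29:H/V; 30:E/A; 33:P/S; 38:A/G; 46:M/H.
That gives 13 mismatches out of 48 aligned sites, so the Hamming distance is 13.

13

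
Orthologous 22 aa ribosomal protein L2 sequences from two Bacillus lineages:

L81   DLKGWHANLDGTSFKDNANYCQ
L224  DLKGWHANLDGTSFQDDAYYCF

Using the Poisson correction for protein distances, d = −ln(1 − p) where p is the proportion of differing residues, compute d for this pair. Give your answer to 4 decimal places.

0.2007

Differing sites — 15:K/Q; 17:N/D; 19:N/Y; 22:Q/F.
p = 4/22 = 0.181818.
d = −ln(1 − 0.181818) = −ln(0.818182) = 0.2007.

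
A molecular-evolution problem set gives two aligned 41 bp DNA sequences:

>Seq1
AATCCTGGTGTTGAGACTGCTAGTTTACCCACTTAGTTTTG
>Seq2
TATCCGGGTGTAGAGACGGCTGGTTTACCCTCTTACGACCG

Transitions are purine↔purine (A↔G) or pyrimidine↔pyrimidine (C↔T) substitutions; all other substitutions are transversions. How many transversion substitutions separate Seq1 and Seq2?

8

Differing sites — 1:A/T (Tv); 6:T/G (Tv); 12:T/A (Tv); 18:T/G (Tv); 22:A/G (Ti); 31:A/T (Tv); 36:G/C (Tv); 37:T/G (Tv); 38:T/A (Tv); 39:T/C (Ti); 40:T/C (Ti).
Of the 11 differences, 3 transitions and 8 transversions, so the answer is 8.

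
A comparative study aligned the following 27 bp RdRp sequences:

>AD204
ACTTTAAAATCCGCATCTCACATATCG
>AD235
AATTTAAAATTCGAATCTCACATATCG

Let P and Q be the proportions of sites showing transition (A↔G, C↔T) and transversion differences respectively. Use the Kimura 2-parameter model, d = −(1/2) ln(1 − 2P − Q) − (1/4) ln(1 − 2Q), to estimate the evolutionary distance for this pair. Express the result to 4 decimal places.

The sequences differ at positions 2 (C/A, transversion), 11 (C/T, transition), 14 (C/A, transversion).
Of the 3 differences, 1 transition and 2 transversions over 27 sites: P = 1/27 = 0.037037, Q = 2/27 = 0.074074.
d = −0.5·ln(0.851852) − 0.25·ln(0.851852) = −0.5·(-0.160342) − 0.25·(-0.160342) = 0.1203.

0.1203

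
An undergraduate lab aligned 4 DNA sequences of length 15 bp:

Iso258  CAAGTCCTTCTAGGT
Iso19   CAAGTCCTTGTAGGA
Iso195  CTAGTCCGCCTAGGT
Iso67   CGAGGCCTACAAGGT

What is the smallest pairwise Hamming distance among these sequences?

Pairwise Hamming distances:
  Iso258 vs Iso19: 2
  Iso258 vs Iso195: 3
  Iso258 vs Iso67: 4
  Iso19 vs Iso195: 5
  Iso19 vs Iso67: 6
  Iso195 vs Iso67: 5
The smallest is 2, between Iso258 and Iso19.

2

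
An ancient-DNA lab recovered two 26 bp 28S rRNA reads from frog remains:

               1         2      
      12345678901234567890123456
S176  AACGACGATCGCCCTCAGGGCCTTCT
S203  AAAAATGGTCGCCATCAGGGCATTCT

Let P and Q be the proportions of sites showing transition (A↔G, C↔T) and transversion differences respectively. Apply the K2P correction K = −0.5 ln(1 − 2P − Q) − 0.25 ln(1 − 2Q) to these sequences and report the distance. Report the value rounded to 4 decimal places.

Mismatches occur at site 3 (C/A, transversion), site 4 (G/A, transition), site 6 (C/T, transition), site 8 (A/G, transition), site 14 (C/A, transversion), site 22 (C/A, transversion).
Of the 6 differences, 3 transitions and 3 transversions over 26 sites: P = 3/26 = 0.115385, Q = 3/26 = 0.115385.
d = −0.5·ln(0.653845) − 0.25·ln(0.769230) = −0.5·(-0.424885) − 0.25·(-0.262365) = 0.2780.

0.2780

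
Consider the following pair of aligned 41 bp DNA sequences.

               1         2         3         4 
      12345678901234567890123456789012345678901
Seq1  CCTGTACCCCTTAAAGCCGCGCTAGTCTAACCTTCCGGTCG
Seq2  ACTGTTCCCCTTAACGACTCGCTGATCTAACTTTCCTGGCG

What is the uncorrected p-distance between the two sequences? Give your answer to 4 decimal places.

Differing sites — 1:C/A; 6:A/T; 15:A/C; 17:C/A; 19:G/T; 24:A/G; 25:G/A; 32:C/T; 37:G/T; 39:T/G.
There are 10 differences over 41 sites, so p = 10/41 = 0.2439.

0.2439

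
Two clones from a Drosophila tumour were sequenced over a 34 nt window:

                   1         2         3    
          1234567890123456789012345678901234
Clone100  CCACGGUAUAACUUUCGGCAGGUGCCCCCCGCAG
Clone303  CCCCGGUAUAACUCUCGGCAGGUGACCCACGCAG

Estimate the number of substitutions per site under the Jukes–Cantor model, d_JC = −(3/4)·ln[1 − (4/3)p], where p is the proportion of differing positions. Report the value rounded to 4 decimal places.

Differing sites — 3:A/C; 14:U/C; 25:C/A; 29:C/A.
p = 4/34 = 0.117647.
d = −0.75 · ln(1 − (4/3)·0.117647) = −0.75 · ln(0.843137) = −0.75 · (-0.170626) = 0.1280.

0.1280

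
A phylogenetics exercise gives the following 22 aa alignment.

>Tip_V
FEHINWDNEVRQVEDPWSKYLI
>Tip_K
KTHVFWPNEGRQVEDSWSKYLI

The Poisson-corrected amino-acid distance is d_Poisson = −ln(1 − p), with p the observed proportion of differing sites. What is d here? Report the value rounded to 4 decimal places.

0.3830

Mismatches occur at site 1 (F↔K), site 2 (E↔T), site 4 (I↔V), site 5 (N↔F), site 7 (D↔P), site 10 (V↔G), site 16 (P↔S).
p = 7/22 = 0.318182.
d = −ln(1 − 0.318182) = −ln(0.681818) = 0.3830.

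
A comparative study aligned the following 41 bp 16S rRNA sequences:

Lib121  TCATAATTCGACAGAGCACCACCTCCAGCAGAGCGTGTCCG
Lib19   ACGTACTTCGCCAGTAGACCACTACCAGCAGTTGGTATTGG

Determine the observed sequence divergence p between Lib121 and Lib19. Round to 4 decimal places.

0.3659

Differing sites — 1:T/A; 3:A/G; 6:A/C; 11:A/C; 15:A/T; 16:G/A; 17:C/G; 23:C/T; 24:T/A; 32:A/T; 33:G/T; 34:C/G; 37:G/A; 39:C/T; 40:C/G.
There are 15 differences over 41 sites, so p = 15/41 = 0.3659.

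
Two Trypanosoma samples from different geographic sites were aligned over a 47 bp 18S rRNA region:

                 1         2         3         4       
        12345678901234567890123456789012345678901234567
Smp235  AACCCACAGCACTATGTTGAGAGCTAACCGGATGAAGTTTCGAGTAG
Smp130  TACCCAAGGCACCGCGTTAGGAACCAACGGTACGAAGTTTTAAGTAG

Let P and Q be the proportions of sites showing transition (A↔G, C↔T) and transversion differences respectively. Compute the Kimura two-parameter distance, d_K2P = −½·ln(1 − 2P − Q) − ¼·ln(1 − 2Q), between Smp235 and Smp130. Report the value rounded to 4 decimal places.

0.4495

The sequences differ at positions 1 (A/T, transversion), 7 (C/A, transversion), 8 (A/G, transition), 13 (T/C, transition), 14 (A/G, transition), 15 (T/C, transition), 19 (G/A, transition), 20 (A/G, transition), 23 (G/A, transition), 25 (T/C, transition), 29 (C/G, transversion), 31 (G/T, transversion), 33 (T/C, transition), 41 (C/T, transition), 42 (G/A, transition).
Of the 15 differences, 11 transitions and 4 transversions over 47 sites: P = 11/47 = 0.234043, Q = 4/47 = 0.085106.
d = −0.5·ln(0.446808) − 0.25·ln(0.829788) = −0.5·(-0.805626) − 0.25·(-0.186585) = 0.4495.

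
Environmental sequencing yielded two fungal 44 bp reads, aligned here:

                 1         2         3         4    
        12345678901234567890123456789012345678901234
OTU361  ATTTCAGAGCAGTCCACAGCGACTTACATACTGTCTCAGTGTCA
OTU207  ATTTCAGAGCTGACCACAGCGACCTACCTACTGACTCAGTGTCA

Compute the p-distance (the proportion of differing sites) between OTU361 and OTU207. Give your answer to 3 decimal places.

0.114

The sequences differ at positions 11 (A/T), 13 (T/A), 24 (T/C), 28 (A/C), 34 (T/A).
There are 5 differences over 44 sites, so p = 5/44 = 0.114.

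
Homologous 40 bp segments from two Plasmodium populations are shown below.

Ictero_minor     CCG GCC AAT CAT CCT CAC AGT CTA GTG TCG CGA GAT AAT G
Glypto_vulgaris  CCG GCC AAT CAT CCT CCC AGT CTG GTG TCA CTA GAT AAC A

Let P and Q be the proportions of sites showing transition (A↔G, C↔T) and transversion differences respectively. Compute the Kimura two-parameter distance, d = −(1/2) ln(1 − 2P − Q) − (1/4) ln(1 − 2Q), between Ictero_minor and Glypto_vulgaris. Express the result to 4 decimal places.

0.1702

Mismatches occur at site 17 (A↔C, transversion), site 24 (A↔G, transition), site 30 (G↔A, transition), site 32 (G↔T, transversion), site 39 (T↔C, transition), site 40 (G↔A, transition).
Of the 6 differences, 4 transitions and 2 transversions over 40 sites: P = 4/40 = 0.100000, Q = 2/40 = 0.050000.
d = −0.5·ln(0.750000) − 0.25·ln(0.900000) = −0.5·(-0.287682) − 0.25·(-0.105361) = 0.1702.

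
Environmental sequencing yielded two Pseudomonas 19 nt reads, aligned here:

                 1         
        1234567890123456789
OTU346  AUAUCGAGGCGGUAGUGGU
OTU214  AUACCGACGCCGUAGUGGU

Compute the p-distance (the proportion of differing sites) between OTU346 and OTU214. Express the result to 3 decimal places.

The sequences differ at positions 4 (U/C), 8 (G/C), 11 (G/C).
There are 3 differences over 19 sites, so p = 3/19 = 0.158.

0.158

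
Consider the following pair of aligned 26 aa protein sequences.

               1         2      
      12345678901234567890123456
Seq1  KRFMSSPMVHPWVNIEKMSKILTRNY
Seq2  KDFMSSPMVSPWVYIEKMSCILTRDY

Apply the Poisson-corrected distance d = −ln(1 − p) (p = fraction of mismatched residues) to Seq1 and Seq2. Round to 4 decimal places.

Differing sites — 2:R/D; 10:H/S; 14:N/Y; 20:K/C; 25:N/D.
p = 5/26 = 0.192308.
d = −ln(1 − 0.192308) = −ln(0.807692) = 0.2136.

0.2136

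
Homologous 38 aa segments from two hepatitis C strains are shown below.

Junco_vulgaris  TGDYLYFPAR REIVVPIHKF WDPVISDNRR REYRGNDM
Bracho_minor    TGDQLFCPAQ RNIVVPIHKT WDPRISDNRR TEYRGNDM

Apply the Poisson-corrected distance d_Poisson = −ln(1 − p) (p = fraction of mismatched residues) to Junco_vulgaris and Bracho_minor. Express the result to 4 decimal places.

Mismatches occur at site 4 (Y↔Q), site 6 (Y↔F), site 7 (F↔C), site 10 (R↔Q), site 12 (E↔N), site 20 (F↔T), site 24 (V↔R), site 31 (R↔T).
p = 8/38 = 0.210526.
d = −ln(1 − 0.210526) = −ln(0.789474) = 0.2364.

0.2364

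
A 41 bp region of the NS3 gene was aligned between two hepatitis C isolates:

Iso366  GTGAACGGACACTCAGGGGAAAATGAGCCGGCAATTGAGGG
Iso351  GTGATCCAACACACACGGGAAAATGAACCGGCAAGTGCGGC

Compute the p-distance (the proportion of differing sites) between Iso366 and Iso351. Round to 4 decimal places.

The sequences differ at positions 5 (A/T), 7 (G/C), 8 (G/A), 13 (T/A), 16 (G/C), 27 (G/A), 35 (T/G), 38 (A/C), 41 (G/C).
There are 9 differences over 41 sites, so p = 9/41 = 0.2195.

0.2195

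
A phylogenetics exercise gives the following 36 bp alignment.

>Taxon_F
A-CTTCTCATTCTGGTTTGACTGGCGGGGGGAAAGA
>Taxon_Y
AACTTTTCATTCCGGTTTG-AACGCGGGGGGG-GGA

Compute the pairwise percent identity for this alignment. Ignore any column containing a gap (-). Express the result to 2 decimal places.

78.79%

Excluding the 3 gap columns leaves 33 comparable sites.
Differing sites — 6:C/T; 13:T/C; 21:C/A; 22:T/A; 23:G/C; 32:A/G; 34:A/G.
26 of the 33 comparable sites match, so the percent identity is 26/33 × 100 = 78.79%.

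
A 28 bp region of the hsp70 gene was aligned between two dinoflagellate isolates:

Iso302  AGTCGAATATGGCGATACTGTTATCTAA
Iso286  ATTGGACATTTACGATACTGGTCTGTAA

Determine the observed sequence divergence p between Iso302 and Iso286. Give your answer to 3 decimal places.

Mismatches occur at site 2 (G↔T), site 4 (C↔G), site 7 (A↔C), site 8 (T↔A), site 9 (A↔T), site 11 (G↔T), site 12 (G↔A), site 21 (T↔G), site 23 (A↔C), site 25 (C↔G).
There are 10 differences over 28 sites, so p = 10/28 = 0.357.

0.357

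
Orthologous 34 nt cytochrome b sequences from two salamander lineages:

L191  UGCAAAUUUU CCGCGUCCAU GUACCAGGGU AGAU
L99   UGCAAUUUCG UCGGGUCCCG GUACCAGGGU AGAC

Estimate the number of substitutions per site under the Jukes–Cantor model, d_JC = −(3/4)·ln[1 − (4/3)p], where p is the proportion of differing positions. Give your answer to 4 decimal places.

0.2824

Mismatches occur at site 6 (A/U), site 9 (U/C), site 10 (U/G), site 11 (C/U), site 14 (C/G), site 19 (A/C), site 20 (U/G), site 34 (U/C).
p = 8/34 = 0.235294.
d = −0.75 · ln(1 − (4/3)·0.235294) = −0.75 · ln(0.686275) = −0.75 · (-0.376477) = 0.2824.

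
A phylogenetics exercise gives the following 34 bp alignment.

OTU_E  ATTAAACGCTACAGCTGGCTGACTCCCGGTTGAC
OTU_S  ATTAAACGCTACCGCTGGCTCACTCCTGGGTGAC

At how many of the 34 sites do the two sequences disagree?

4

The sequences differ at positions 13 (A/C), 21 (G/C), 27 (C/T), 30 (T/G).
That gives 4 mismatches out of 34 aligned sites, so the Hamming distance is 4.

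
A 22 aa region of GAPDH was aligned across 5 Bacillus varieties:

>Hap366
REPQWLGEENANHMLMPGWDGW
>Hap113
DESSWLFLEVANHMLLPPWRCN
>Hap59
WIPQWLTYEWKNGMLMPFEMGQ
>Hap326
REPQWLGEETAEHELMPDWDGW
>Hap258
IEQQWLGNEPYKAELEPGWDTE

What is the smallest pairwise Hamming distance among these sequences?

4

Pairwise Hamming distances:
  Hap366 vs Hap113: 11
  Hap366 vs Hap59: 11
  Hap366 vs Hap326: 4
  Hap366 vs Hap258: 11
  Hap113 vs Hap59: 15
  Hap113 vs Hap326: 13
  Hap113 vs Hap258: 15
  Hap59 vs Hap326: 13
  Hap59 vs Hap258: 16
  Hap326 vs Hap258: 11
The smallest is 4, between Hap366 and Hap326.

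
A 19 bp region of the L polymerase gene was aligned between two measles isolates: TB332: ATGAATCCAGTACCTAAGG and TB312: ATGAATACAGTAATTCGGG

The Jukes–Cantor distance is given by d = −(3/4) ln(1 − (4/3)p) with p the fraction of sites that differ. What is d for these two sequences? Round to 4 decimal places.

Mismatches occur at site 7 (C→A), site 13 (C→A), site 14 (C→T), site 16 (A→C), site 17 (A→G).
p = 5/19 = 0.263158.
d = −0.75 · ln(1 − (4/3)·0.263158) = −0.75 · ln(0.649123) = −0.75 · (-0.432133) = 0.3241.

0.3241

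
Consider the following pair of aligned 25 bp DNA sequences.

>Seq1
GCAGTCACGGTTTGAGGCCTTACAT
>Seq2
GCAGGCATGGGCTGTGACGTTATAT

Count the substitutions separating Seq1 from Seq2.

Differing sites — 5:T/G; 8:C/T; 11:T/G; 12:T/C; 15:A/T; 17:G/A; 19:C/G; 23:C/T.
That gives 8 mismatches out of 25 aligned sites, so the Hamming distance is 8.

8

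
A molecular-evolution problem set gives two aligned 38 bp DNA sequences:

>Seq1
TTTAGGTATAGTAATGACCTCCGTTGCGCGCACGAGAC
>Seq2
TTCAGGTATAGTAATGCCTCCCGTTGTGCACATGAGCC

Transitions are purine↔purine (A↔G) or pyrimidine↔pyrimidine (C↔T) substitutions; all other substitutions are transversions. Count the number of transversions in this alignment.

Differing sites — 3:T/C (Ti); 17:A/C (Tv); 19:C/T (Ti); 20:T/C (Ti); 27:C/T (Ti); 30:G/A (Ti); 33:C/T (Ti); 37:A/C (Tv).
Of the 8 differences, 6 transitions and 2 transversions, so the answer is 2.

2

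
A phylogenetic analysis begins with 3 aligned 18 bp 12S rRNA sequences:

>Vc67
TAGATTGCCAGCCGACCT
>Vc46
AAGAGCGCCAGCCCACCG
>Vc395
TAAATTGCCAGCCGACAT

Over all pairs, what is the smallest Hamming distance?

2

Pairwise Hamming distances:
  Vc67 vs Vc46: 5
  Vc67 vs Vc395: 2
  Vc46 vs Vc395: 7
The smallest is 2, between Vc67 and Vc395.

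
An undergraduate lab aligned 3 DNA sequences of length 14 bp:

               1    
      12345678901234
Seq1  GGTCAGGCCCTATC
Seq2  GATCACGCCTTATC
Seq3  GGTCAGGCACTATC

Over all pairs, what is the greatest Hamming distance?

Pairwise Hamming distances:
  Seq1 vs Seq2: 3
  Seq1 vs Seq3: 1
  Seq2 vs Seq3: 4
The largest is 4, between Seq2 and Seq3.

4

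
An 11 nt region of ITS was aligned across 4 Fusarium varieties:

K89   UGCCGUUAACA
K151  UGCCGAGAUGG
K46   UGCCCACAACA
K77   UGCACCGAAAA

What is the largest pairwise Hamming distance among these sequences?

Pairwise Hamming distances:
  K89 vs K151: 5
  K89 vs K46: 3
  K89 vs K77: 5
  K151 vs K46: 5
  K151 vs K77: 6
  K46 vs K77: 4
The largest is 6, between K151 and K77.

6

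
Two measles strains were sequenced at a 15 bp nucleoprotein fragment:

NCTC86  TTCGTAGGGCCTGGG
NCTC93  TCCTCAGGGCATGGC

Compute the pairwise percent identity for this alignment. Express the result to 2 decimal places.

The sequences differ at positions 2 (T/C), 4 (G/T), 5 (T/C), 11 (C/A), 15 (G/C).
10 of the 15 sites match, so the percent identity is 10/15 × 100 = 66.67%.

66.67%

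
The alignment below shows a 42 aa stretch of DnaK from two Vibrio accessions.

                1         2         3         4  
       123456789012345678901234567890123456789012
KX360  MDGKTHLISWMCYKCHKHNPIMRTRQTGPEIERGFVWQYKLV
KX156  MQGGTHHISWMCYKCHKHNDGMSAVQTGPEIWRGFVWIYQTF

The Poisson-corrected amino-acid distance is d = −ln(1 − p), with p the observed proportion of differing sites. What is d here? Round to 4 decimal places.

Differing sites — 2:D/Q; 4:K/G; 7:L/H; 20:P/D; 21:I/G; 23:R/S; 24:T/A; 25:R/V; 32:E/W; 38:Q/I; 40:K/Q; 41:L/T; 42:V/F.
p = 13/42 = 0.309524.
d = −ln(1 − 0.309524) = −ln(0.690476) = 0.3704.

0.3704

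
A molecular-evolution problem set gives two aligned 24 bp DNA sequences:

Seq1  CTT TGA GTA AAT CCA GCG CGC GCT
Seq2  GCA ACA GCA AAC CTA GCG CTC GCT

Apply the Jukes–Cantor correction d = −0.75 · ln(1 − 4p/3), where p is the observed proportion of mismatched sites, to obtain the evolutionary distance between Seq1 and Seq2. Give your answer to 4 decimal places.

0.5199

The sequences differ at positions 1 (C/G), 2 (T/C), 3 (T/A), 4 (T/A), 5 (G/C), 8 (T/C), 12 (T/C), 14 (C/T), 20 (G/T).
p = 9/24 = 0.375000.
d = −0.75 · ln(1 − (4/3)·0.375000) = −0.75 · ln(0.500000) = −0.75 · (-0.693147) = 0.5199.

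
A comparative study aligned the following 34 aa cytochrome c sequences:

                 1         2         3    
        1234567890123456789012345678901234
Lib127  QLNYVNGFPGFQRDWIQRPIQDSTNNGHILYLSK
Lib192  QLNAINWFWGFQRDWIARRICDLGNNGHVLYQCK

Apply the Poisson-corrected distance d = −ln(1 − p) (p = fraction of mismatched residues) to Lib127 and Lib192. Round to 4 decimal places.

0.4353

Mismatches occur at site 4 (Y↔A), site 5 (V↔I), site 7 (G↔W), site 9 (P↔W), site 17 (Q↔A), site 19 (P↔R), site 21 (Q↔C), site 23 (S↔L), site 24 (T↔G), site 29 (I↔V), site 32 (L↔Q), site 33 (S↔C).
p = 12/34 = 0.352941.
d = −ln(1 − 0.352941) = −ln(0.647059) = 0.4353.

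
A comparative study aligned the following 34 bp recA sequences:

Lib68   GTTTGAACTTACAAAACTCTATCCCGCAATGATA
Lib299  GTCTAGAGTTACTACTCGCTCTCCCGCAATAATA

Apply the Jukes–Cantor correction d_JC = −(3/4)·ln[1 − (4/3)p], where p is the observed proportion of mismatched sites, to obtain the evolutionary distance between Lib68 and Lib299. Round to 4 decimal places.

0.3734

Differing sites — 3:T/C; 5:G/A; 6:A/G; 8:C/G; 13:A/T; 15:A/C; 16:A/T; 18:T/G; 21:A/C; 31:G/A.
p = 10/34 = 0.294118.
d = −0.75 · ln(1 − (4/3)·0.294118) = −0.75 · ln(0.607843) = −0.75 · (-0.497839) = 0.3734.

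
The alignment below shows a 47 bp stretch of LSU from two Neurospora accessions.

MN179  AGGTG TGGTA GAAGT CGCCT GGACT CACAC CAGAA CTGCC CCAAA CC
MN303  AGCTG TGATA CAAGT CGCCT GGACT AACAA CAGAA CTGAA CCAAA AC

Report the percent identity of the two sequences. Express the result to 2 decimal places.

82.98%

Differing sites — 3:G/C; 8:G/A; 11:G/C; 26:C/A; 30:C/A; 39:C/A; 40:C/A; 46:C/A.
39 of the 47 sites match, so the percent identity is 39/47 × 100 = 82.98%.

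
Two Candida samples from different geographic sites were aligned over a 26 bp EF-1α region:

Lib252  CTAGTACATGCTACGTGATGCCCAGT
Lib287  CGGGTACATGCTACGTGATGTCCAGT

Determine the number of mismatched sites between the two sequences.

3

The sequences differ at positions 2 (T/G), 3 (A/G), 21 (C/T).
That gives 3 mismatches out of 26 aligned sites, so the Hamming distance is 3.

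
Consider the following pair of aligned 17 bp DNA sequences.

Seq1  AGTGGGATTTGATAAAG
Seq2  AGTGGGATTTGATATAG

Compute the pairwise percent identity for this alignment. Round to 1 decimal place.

A single mismatch occurs at site 15 (A→T).
16 of the 17 sites match, so the percent identity is 16/17 × 100 = 94.1%.

94.1%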